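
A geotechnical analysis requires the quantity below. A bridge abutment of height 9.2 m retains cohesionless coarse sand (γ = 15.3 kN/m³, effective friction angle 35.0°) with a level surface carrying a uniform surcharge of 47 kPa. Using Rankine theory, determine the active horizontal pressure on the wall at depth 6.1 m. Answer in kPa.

38.0 kPa

K_a = (1 − sin φ)/(1 + sin φ) = 0.2710.
σ_v = γz + q = 15.3 × 6.1 + 47 = 140.3 kPa.
σ_h = K_a σ_v = 0.2710 × 140.3 = 38.03 kPa.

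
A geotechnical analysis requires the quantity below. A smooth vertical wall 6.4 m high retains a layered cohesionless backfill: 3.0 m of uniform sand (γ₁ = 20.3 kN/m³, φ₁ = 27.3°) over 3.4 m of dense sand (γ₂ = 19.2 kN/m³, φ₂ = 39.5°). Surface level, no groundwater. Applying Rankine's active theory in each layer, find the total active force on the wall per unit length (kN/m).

K_a1 = tan²(45°−27.3°/2) = 0.3711; K_a2 = tan²(45°−39.5°/2) = 0.2224.
Layer 1: σ at base = K_a1 γ₁ h₁ = 22.60 kPa; P₁ = ½×22.60×3.0 = 33.90.
Layer 2: σ_v at top = γ₁h₁ = 60.90; σ_h top = K_a2×60.90 = 13.55; σ_h base = K_a2×(60.90+19.2×3.4) = 28.07.
P₂ = ½(13.55+28.07)×3.4 = 70.74. Total P_a = 33.90+70.74 = 104.6 kN/m.

105 kN/m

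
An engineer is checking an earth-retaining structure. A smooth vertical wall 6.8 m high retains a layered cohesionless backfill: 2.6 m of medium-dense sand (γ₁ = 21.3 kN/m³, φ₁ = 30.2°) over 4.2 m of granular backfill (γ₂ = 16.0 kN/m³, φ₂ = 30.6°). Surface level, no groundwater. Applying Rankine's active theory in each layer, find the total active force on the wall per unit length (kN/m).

K_a1 = tan²(45°−30.2°/2) = 0.3307; K_a2 = tan²(45°−30.6°/2) = 0.3253.
Layer 1: σ at base = K_a1 γ₁ h₁ = 18.31 kPa; P₁ = ½×18.31×2.6 = 23.81.
Layer 2: σ_v at top = γ₁h₁ = 55.38; σ_h top = K_a2×55.38 = 18.02; σ_h base = K_a2×(55.38+16.0×4.2) = 39.88.
P₂ = ½(18.02+39.88)×4.2 = 121.6. Total P_a = 23.81+121.6 = 145.4 kN/m.

145 kN/m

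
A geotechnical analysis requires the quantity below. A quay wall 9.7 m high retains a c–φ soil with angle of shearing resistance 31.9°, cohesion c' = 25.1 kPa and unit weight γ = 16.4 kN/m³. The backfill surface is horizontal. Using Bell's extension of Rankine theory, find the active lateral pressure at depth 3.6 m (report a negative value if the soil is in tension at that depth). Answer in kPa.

K_a = (1 − sin φ)/(1 + sin φ) = 0.3085.
σ_a = K_a γ z − 2c√K_a = 0.3085×16.4×3.6 − 2×25.1×0.5555 = -9.668 kPa.

-9.67 kPa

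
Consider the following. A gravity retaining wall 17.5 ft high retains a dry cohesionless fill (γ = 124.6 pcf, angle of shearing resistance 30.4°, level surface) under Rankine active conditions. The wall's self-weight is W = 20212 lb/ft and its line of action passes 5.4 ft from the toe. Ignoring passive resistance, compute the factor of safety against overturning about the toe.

K_a = tan²(45° − 30.4°/2) = 0.3280.
P_a = ½K_aγH² = 0.5×0.3280×124.6×17.5² = 6258 lb/ft, acting at H/3 = 5.833 ft above the base.
Overturning moment M_o = P_a × H/3 = 6258 × 5.833 = 36500.
Resisting moment M_r = W × 5.4 = 20212 × 5.4 = 109100.
FS_overturning = M_r/M_o = 109100/36500 = 2.990.

2.99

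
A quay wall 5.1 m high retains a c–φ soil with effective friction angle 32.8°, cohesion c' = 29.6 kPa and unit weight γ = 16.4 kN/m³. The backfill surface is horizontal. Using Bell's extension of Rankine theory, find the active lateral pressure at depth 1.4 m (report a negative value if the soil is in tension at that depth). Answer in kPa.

-25.5 kPa

K_a = (1 − sin φ)/(1 + sin φ) = 0.2973.
σ_a = K_a γ z − 2c√K_a = 0.2973×16.4×1.4 − 2×29.6×0.5452 = -25.45 kPa.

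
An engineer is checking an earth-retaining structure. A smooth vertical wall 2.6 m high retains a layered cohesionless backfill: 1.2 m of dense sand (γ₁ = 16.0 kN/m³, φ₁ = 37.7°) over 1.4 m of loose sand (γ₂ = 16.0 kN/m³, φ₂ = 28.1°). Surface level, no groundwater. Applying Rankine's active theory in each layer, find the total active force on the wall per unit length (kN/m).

K_a1 = tan²(45°−37.7°/2) = 0.2411; K_a2 = tan²(45°−28.1°/2) = 0.3596.
Layer 1: σ at base = K_a1 γ₁ h₁ = 4.628 kPa; P₁ = ½×4.628×1.2 = 2.777.
Layer 2: σ_v at top = γ₁h₁ = 19.20; σ_h top = K_a2×19.20 = 6.904; σ_h base = K_a2×(19.20+16.0×1.4) = 14.96.
P₂ = ½(6.904+14.96)×1.4 = 15.30. Total P_a = 2.777+15.30 = 18.08 kN/m.

18.1 kN/m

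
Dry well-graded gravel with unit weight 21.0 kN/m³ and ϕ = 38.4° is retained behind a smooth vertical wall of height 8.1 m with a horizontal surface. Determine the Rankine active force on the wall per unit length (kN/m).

161 kN/m

K_a = tan²(45° − φ/2) = 0.2337.
P_a = ½ K_a γ H² = 0.5 × 0.2337 × 21.0 × 8.1² = 161.0 kN/m.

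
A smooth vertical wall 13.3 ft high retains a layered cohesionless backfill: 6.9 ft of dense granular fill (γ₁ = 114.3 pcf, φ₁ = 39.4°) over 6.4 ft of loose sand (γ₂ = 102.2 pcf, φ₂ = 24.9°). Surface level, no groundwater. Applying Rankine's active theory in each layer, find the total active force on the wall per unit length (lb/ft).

3520 lb/ft

K_a1 = tan²(45°−39.4°/2) = 0.2234; K_a2 = tan²(45°−24.9°/2) = 0.4074.
Layer 1: σ at base = K_a1 γ₁ h₁ = 176.2 psf; P₁ = ½×176.2×6.9 = 608.0.
Layer 2: σ_v at top = γ₁h₁ = 788.7; σ_h top = K_a2×788.7 = 321.3; σ_h base = K_a2×(788.7+102.2×6.4) = 587.8.
P₂ = ½(321.3+587.8)×6.4 = 2909. Total P_a = 608.0+2909 = 3517 lb/ft.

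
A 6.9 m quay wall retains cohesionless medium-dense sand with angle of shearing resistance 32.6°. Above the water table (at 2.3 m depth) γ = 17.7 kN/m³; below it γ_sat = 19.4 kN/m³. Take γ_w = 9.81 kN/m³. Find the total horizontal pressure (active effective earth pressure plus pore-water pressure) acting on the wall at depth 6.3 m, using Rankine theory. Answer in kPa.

62.9 kPa

K_a = (1 − sin φ)/(1 + sin φ) = 0.2997.
γ' = 19.4 − 9.81 = 9.590 kN/m³.
Effective vertical stress at 6.3 m: σ'_v = 17.7×2.3 + 9.590×4.00 = 79.07 kPa.
σ'_h = K_a σ'_v = 0.2997 × 79.07 = 23.70 kPa; u = γ_w × 4.00 = 39.24 kPa.
Total σ_h = 23.70 + 39.24 = 62.94 kPa.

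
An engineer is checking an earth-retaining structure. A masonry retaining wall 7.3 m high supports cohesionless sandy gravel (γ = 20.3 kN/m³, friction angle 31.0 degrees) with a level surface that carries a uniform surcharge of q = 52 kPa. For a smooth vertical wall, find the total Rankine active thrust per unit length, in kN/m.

K_a = tan²(45° − φ/2) = 0.3201.
Soil triangle: ½ K_a γ H² = 0.5×0.3201×20.3×7.3² = 173.1 kN/m.
Surcharge rectangle: K_a q H = 0.3201×52×7.3 = 121.5 kN/m.
Total = 173.1 + 121.5 = 294.6 kN/m.

295 kN/m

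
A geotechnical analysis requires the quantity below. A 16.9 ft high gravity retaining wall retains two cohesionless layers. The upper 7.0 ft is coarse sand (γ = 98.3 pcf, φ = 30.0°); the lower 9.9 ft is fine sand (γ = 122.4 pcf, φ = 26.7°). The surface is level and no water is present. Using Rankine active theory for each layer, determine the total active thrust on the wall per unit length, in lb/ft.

5670 lb/ft

K_a1 = tan²(45°−30.0°/2) = 0.3333; K_a2 = tan²(45°−26.7°/2) = 0.3800.
Layer 1: σ at base = K_a1 γ₁ h₁ = 229.4 psf; P₁ = ½×229.4×7.0 = 802.8.
Layer 2: σ_v at top = γ₁h₁ = 688.1; σ_h top = K_a2×688.1 = 261.4; σ_h base = K_a2×(688.1+122.4×9.9) = 721.9.
P₂ = ½(261.4+721.9)×9.9 = 4867. Total P_a = 802.8+4867 = 5670 lb/ft.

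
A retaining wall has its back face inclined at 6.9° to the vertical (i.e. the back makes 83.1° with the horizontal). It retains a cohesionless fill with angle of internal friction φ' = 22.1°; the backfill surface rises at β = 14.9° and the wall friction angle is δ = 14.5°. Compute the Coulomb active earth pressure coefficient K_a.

0.615

K_a = sin²(α+φ) / [sin²α · sin(α−δ) · (1 + √{sin(φ+δ)sin(φ−β) / (sin(α−δ)sin(α+β))})²].
With α = 83.1°, φ = 22.1°, δ = 14.5°, β = 14.9°: K_a = 0.6149.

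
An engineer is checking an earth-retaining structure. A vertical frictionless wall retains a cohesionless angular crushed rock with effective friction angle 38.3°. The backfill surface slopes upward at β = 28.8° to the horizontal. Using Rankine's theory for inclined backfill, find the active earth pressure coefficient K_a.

0.337

K_a = cos β · (cos β − √(cos²β − cos²φ)) / (cos β + √(cos²β − cos²φ)).
cos β = 0.8763, cos φ = 0.7848, √(cos²β − cos²φ) = 0.3899.
K_a = 0.8763 × (0.8763 − 0.3899)/(0.8763 + 0.3899) = 0.3366.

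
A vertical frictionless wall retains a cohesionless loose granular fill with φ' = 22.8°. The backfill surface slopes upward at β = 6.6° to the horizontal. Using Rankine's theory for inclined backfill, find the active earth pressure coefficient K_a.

0.454

K_a = cos β · (cos β − √(cos²β − cos²φ)) / (cos β + √(cos²β − cos²φ)).
cos β = 0.9934, cos φ = 0.9219, √(cos²β − cos²φ) = 0.3701.
K_a = 0.9934 × (0.9934 − 0.3701)/(0.9934 + 0.3701) = 0.4541.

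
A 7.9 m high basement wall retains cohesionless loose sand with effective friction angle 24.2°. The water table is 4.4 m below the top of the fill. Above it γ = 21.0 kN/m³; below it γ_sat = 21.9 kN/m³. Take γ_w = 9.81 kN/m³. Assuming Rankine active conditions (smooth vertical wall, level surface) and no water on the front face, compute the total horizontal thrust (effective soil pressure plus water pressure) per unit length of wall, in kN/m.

K_a = tan²(45° − φ/2) = 0.4185.
γ' = 21.9 − 9.81 = 12.09 kN/m³. Depth below WT = 3.5 m.
σ'_h at WT = K_a γ d_w = 38.67 kPa; at base = 38.67 + K_a γ' × 3.5 = 56.38 kPa.
P₁ (0–4.4 m) = ½×38.67×4.4 = 85.08. P₂ (4.4–7.9 m) = ½(38.67+56.38)×3.5 = 166.3.
P_w = ½ γ_w h₂² = 0.5×9.81×3.5² = 60.09. Total = 85.08+166.3+60.09 = 311.5 kN/m.

312 kN/m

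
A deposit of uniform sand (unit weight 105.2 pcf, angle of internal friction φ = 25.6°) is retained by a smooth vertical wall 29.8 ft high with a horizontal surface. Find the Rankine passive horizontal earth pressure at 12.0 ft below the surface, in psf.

3180 psf

K_p = (1 + sin φ)/(1 − sin φ) = 2.522.
σ_h = K_p γ z = 2.522 × 105.2 × 12.0 = 3183 psf.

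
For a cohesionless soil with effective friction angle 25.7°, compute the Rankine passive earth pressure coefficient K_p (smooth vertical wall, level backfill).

K_p = (1 + sin φ)/(1 − sin φ) = tan²(45° + 25.7°/2) = 2.531.

2.53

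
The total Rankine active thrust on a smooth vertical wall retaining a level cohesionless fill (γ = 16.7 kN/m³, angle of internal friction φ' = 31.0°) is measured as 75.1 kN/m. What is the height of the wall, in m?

K_a = 0.3201. P_a = ½ K_a γ H² ⇒ H = √(2P_a/(K_a γ)).
H = √(2×75.1/(0.3201×16.7)) = 5.301 m.

5.30 m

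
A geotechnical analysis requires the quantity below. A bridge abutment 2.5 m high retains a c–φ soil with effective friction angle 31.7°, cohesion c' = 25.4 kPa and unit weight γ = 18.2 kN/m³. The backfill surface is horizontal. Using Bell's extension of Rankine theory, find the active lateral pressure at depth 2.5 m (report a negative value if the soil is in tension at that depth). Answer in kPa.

-14.2 kPa

K_a = (1 − sin φ)/(1 + sin φ) = 0.3111.
σ_a = K_a γ z − 2c√K_a = 0.3111×18.2×2.5 − 2×25.4×0.5577 = -14.18 kPa.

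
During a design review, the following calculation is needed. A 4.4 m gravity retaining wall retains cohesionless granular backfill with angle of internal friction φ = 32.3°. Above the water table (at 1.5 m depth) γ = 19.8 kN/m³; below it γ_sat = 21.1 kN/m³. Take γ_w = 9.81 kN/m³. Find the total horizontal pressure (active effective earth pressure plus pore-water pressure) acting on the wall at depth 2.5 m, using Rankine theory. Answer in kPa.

K_a = (1 − sin φ)/(1 + sin φ) = 0.3035.
γ' = 21.1 − 9.81 = 11.29 kN/m³.
Effective vertical stress at 2.5 m: σ'_v = 19.8×1.5 + 11.29×1.00 = 40.99 kPa.
σ'_h = K_a σ'_v = 0.3035 × 40.99 = 12.44 kPa; u = γ_w × 1.00 = 9.810 kPa.
Total σ_h = 12.44 + 9.810 = 22.25 kPa.

22.2 kPa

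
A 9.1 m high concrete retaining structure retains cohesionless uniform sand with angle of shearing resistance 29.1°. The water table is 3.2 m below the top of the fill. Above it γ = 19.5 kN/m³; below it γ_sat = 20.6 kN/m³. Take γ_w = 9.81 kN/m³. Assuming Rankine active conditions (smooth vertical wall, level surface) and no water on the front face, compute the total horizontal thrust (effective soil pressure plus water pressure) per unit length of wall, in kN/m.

K_a = tan²(45° − φ/2) = 0.3456.
γ' = 20.6 − 9.81 = 10.79 kN/m³. Depth below WT = 5.9 m.
σ'_h at WT = K_a γ d_w = 21.56 kPa; at base = 21.56 + K_a γ' × 5.9 = 43.57 kPa.
P₁ (0–3.2 m) = ½×21.56×3.2 = 34.50. P₂ (3.2–9.1 m) = ½(21.56+43.57)×5.9 = 192.1.
P_w = ½ γ_w h₂² = 0.5×9.81×5.9² = 170.7. Total = 34.50+192.1+170.7 = 397.4 kN/m.

397 kN/m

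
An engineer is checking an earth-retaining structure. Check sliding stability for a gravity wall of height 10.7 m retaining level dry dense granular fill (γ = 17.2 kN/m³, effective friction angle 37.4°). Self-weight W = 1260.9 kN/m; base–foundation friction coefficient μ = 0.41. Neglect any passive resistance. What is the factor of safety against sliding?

2.15

K_a = tan²(45° − 37.4°/2) = 0.2443.
P_a = ½K_aγH² = 0.5×0.2443×17.2×10.7² = 240.5 kN/m, acting at H/3 = 3.567 m above the base.
FS_sliding = μW / P_a = 0.41×1260.9 / 240.5 = 2.150.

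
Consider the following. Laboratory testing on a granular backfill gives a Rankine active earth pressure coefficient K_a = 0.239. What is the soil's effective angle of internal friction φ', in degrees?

37.9°

K_a = tan²(45° − φ/2) ⇒ 45° − φ/2 = arctan(√0.239) = 26.05°.
φ = 2(45° − 26.05°) = 37.89°.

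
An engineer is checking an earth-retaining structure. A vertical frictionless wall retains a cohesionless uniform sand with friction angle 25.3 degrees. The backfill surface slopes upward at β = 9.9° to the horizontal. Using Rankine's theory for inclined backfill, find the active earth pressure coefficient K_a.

0.425

K_a = cos β · (cos β − √(cos²β − cos²φ)) / (cos β + √(cos²β − cos²φ)).
cos β = 0.9851, cos φ = 0.9041, √(cos²β − cos²φ) = 0.3912.
K_a = 0.9851 × (0.9851 − 0.3912)/(0.9851 + 0.3912) = 0.4250.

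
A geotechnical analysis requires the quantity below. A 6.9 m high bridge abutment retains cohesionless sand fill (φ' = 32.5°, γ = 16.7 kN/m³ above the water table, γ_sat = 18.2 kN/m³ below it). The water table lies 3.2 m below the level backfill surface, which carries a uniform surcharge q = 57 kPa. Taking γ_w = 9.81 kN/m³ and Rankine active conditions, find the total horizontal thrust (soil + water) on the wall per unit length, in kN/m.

288 kN/m

K_a = tan²(45° − φ/2) = 0.3010.
γ' = 18.2 − 9.81 = 8.390 kN/m³. h₂ = H − d_w = 3.7 m.
σ'_h: at surface K_a·q = 17.16; at WT K_a(q+γd_w) = 33.24; at base K_a(q+γd_w+γ'h₂) = 42.58 kPa.
P₁ = ½(17.16+33.24)×3.2 = 80.63; P₂ = ½(33.24+42.58)×3.7 = 140.3; P_w = ½γ_w h₂² = 67.15.
Total = 80.63+140.3+67.15 = 288.1 kN/m.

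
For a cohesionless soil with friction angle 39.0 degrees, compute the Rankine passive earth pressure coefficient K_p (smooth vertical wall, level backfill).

4.40

K_p = (1 + sin φ)/(1 − sin φ) = tan²(45° + 39.0°/2) = 4.395.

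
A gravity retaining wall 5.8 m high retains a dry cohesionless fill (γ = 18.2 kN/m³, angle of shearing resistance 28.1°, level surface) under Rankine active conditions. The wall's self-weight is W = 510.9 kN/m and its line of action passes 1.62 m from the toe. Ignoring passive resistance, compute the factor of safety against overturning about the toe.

3.89

K_a = tan²(45° − 28.1°/2) = 0.3596.
P_a = ½K_aγH² = 0.5×0.3596×18.2×5.8² = 110.1 kN/m, acting at H/3 = 1.933 m above the base.
Overturning moment M_o = P_a × H/3 = 110.1 × 1.933 = 212.8.
Resisting moment M_r = W × 1.62 = 510.9 × 1.62 = 827.7.
FS_overturning = M_r/M_o = 827.7/212.8 = 3.889.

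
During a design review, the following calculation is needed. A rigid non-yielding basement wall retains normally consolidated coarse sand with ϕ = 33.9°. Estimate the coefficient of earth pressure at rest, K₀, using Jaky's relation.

0.442

K₀ = 1 − sin φ' = 1 − sin 33.9° = 0.4423.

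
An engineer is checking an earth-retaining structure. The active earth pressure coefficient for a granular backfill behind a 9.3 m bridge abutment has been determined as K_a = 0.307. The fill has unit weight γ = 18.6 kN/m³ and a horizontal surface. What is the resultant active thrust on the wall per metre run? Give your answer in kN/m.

P = ½ K_a γ H² = 0.5 × 0.307 × 18.6 × 9.3² = 246.9 kN/m.

247 kN/m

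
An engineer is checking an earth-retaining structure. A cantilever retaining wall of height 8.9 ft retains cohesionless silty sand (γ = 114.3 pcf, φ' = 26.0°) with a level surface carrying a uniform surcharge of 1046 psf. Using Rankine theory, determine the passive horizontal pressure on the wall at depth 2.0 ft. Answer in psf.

3260 psf

K_p = (1 + sin φ)/(1 − sin φ) = 2.561.
σ_v = γz + q = 114.3 × 2.0 + 1046 = 1275 psf.
σ_h = K_p σ_v = 2.561 × 1275 = 3264 psf.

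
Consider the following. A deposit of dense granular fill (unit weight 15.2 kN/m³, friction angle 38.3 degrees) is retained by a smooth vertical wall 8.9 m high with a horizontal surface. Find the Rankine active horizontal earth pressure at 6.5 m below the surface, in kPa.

23.2 kPa

K_a = (1 − sin φ)/(1 + sin φ) = 0.2347.
σ_h = K_a γ z = 0.2347 × 15.2 × 6.5 = 23.19 kPa.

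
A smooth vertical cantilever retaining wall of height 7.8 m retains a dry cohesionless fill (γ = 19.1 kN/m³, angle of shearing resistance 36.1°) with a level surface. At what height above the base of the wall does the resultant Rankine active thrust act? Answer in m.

K_a = 0.2585.
The pressure distribution is triangular, so the resultant acts at H/3 above the base = 7.8/3 = 2.600 m.

2.60 m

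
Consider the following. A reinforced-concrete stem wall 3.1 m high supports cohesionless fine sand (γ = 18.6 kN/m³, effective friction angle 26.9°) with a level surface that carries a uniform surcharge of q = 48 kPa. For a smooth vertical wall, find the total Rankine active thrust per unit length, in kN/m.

89.8 kN/m

K_a = tan²(45° − φ/2) = 0.3770.
Soil triangle: ½ K_a γ H² = 0.5×0.3770×18.6×3.1² = 33.69 kN/m.
Surcharge rectangle: K_a q H = 0.3770×48×3.1 = 56.10 kN/m.
Total = 33.69 + 56.10 = 89.79 kN/m.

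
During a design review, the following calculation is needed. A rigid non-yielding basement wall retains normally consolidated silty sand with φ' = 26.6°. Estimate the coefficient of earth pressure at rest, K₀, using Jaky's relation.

0.552

K₀ = 1 − sin φ' = 1 − sin 26.6° = 0.5522.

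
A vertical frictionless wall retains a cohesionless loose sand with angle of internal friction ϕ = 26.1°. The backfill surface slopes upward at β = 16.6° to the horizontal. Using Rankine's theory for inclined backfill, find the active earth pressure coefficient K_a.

K_a = cos β · (cos β − √(cos²β − cos²φ)) / (cos β + √(cos²β − cos²φ)).
cos β = 0.9583, cos φ = 0.8980, √(cos²β − cos²φ) = 0.3346.
K_a = 0.9583 × (0.9583 − 0.3346)/(0.9583 + 0.3346) = 0.4624.

0.462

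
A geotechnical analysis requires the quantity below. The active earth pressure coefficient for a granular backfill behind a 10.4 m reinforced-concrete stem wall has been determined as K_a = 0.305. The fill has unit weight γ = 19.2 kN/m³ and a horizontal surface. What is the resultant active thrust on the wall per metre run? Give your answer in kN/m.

P = ½ K_a γ H² = 0.5 × 0.305 × 19.2 × 10.4² = 316.7 kN/m.

317 kN/m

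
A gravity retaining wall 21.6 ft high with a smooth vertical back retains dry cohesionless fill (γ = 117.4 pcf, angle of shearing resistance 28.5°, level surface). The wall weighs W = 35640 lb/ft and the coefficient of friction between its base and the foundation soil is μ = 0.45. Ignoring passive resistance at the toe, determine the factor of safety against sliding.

K_a = tan²(45° − 28.5°/2) = 0.3540.
P_a = ½K_aγH² = 0.5×0.3540×117.4×21.6² = 9694 lb/ft, acting at H/3 = 7.200 ft above the base.
FS_sliding = μW / P_a = 0.45×35640 / 9694 = 1.654.

1.65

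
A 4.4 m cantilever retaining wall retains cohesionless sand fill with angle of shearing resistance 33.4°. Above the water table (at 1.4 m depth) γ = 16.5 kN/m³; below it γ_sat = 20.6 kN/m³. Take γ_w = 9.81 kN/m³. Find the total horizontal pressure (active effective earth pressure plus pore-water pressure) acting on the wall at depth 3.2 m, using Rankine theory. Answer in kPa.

K_a = (1 − sin φ)/(1 + sin φ) = 0.2899.
γ' = 20.6 − 9.81 = 10.79 kN/m³.
Effective vertical stress at 3.2 m: σ'_v = 16.5×1.4 + 10.79×1.80 = 42.52 kPa.
σ'_h = K_a σ'_v = 0.2899 × 42.52 = 12.33 kPa; u = γ_w × 1.80 = 17.66 kPa.
Total σ_h = 12.33 + 17.66 = 29.99 kPa.

30.0 kPa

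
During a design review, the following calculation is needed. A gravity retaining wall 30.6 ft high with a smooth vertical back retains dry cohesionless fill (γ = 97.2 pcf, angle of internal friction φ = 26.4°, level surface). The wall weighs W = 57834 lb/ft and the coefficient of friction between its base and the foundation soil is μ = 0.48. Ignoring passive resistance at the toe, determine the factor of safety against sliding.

1.59

K_a = tan²(45° − 26.4°/2) = 0.3844.
P_a = ½K_aγH² = 0.5×0.3844×97.2×30.6² = 17490 lb/ft, acting at H/3 = 10.20 ft above the base.
FS_sliding = μW / P_a = 0.48×57834 / 17490 = 1.587.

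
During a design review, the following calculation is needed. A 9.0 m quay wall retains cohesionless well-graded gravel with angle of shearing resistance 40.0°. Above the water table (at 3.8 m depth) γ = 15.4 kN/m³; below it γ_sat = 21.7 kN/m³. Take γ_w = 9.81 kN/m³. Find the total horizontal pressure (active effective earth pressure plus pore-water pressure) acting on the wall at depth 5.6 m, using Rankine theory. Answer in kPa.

K_a = (1 − sin φ)/(1 + sin φ) = 0.2174.
γ' = 21.7 − 9.81 = 11.89 kN/m³.
Effective vertical stress at 5.6 m: σ'_v = 15.4×3.8 + 11.89×1.80 = 79.92 kPa.
σ'_h = K_a σ'_v = 0.2174 × 79.92 = 17.38 kPa; u = γ_w × 1.80 = 17.66 kPa.
Total σ_h = 17.38 + 17.66 = 35.04 kPa.

35.0 kPa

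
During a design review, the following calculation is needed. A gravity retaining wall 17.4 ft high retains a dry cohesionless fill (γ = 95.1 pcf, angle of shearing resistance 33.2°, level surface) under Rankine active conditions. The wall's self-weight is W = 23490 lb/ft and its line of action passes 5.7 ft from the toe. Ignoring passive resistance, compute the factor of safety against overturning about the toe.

K_a = tan²(45° − 33.2°/2) = 0.2924.
P_a = ½K_aγH² = 0.5×0.2924×95.1×17.4² = 4209 lb/ft, acting at H/3 = 5.800 ft above the base.
Overturning moment M_o = P_a × H/3 = 4209 × 5.800 = 24410.
Resisting moment M_r = W × 5.7 = 23490 × 5.7 = 133900.
FS_overturning = M_r/M_o = 133900/24410 = 5.485.

5.48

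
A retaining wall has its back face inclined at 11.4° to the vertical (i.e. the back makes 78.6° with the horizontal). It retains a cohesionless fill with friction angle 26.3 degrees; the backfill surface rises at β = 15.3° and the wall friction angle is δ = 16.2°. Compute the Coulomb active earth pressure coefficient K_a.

K_a = sin²(α+φ) / [sin²α · sin(α−δ) · (1 + √{sin(φ+δ)sin(φ−β) / (sin(α−δ)sin(α+β))})²].
With α = 78.6°, φ = 26.3°, δ = 16.2°, β = 15.3°: K_a = 0.5743.

0.574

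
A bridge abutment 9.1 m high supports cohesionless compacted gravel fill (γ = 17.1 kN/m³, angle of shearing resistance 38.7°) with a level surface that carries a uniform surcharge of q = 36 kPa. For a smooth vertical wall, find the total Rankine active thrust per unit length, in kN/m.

K_a = tan²(45° − φ/2) = 0.2306.
Soil triangle: ½ K_a γ H² = 0.5×0.2306×17.1×9.1² = 163.3 kN/m.
Surcharge rectangle: K_a q H = 0.2306×36×9.1 = 75.54 kN/m.
Total = 163.3 + 75.54 = 238.8 kN/m.

239 kN/m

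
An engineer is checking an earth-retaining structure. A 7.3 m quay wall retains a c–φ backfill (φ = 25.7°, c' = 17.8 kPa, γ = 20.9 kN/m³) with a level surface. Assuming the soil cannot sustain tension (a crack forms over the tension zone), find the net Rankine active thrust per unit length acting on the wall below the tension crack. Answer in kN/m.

K_a = 0.3950; √K_a = 0.6285.
Tension-crack depth z_c = 2c/(γ√K_a) = 2×17.8/(20.9×0.6285) = 2.710 m.
σ_a at base = K_a γ H − 2c√K_a = 0.3950×20.9×7.3 − 2×17.8×0.6285 = 37.89 kPa.
P_a = ½ × 37.89 × (H − z_c) = 0.5×37.89×4.590 = 86.97 kN/m.

87.0 kN/m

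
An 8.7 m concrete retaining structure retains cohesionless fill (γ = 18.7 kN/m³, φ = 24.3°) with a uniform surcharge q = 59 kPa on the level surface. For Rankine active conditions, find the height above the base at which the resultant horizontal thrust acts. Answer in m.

K_a = 0.4169.
Triangular part P₁ = ½K_aγH² = 295.1 at H/3 = 2.900 m; rectangular part P₂ = K_a q H = 214.0 at H/2 = 4.350 m.
ȳ = (P₁·2.900 + P₂·4.350)/(P₁+P₂) = 3.510 m.

3.51 m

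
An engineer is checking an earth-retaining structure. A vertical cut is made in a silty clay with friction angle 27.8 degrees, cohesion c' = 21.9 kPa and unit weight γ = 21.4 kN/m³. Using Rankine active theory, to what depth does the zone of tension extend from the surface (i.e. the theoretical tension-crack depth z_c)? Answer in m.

K_a = tan²(45° − 27.8°/2) = 0.3639; √K_a = 0.6032.
The active pressure is zero where K_a γ z = 2c√K_a, so z_c = 2c/(γ√K_a) = 2×21.9/(21.4×0.6032) = 3.393 m.

3.39 m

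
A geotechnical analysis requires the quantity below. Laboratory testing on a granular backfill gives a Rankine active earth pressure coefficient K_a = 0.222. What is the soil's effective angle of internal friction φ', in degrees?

39.5°

K_a = tan²(45° − φ/2) ⇒ 45° − φ/2 = arctan(√0.222) = 25.23°.
φ = 2(45° − 25.23°) = 39.54°.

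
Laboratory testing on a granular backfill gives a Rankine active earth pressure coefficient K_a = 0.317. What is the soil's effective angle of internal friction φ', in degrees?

31.2°

K_a = tan²(45° − φ/2) ⇒ 45° − φ/2 = arctan(√0.317) = 29.38°.
φ = 2(45° − 29.38°) = 31.24°.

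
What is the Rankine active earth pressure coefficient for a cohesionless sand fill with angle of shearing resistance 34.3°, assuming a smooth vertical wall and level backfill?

0.279

K_a = (1 − sin φ)/(1 + sin φ) = (1 − sin 34.3°)/(1 + sin 34.3°) = 0.2792.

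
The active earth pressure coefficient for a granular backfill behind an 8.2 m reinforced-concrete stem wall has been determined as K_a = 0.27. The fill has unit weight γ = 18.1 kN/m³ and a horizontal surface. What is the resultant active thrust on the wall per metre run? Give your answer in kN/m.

P = ½ K_a γ H² = 0.5 × 0.27 × 18.1 × 8.2² = 164.3 kN/m.

164 kN/m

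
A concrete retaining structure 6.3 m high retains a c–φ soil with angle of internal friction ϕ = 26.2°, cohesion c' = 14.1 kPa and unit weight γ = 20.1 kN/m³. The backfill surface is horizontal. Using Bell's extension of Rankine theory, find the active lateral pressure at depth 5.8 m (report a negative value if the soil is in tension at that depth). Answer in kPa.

27.6 kPa

K_a = (1 − sin φ)/(1 + sin φ) = 0.3874.
σ_a = K_a γ z − 2c√K_a = 0.3874×20.1×5.8 − 2×14.1×0.6224 = 27.61 kPa.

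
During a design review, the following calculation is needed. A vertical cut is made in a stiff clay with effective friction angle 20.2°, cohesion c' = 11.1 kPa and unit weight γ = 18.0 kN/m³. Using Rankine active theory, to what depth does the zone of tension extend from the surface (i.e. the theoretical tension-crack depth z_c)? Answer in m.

1.77 m

K_a = tan²(45° − 20.2°/2) = 0.4867; √K_a = 0.6976.
The active pressure is zero where K_a γ z = 2c√K_a, so z_c = 2c/(γ√K_a) = 2×11.1/(18.0×0.6976) = 1.768 m.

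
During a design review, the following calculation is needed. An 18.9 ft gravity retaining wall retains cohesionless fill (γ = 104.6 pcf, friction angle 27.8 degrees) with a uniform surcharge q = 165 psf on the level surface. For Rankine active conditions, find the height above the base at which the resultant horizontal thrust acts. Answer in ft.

K_a = 0.3639.
Triangular part P₁ = ½K_aγH² = 6798 at H/3 = 6.300 ft; rectangular part P₂ = K_a q H = 1135 at H/2 = 9.450 ft.
ȳ = (P₁·6.300 + P₂·9.450)/(P₁+P₂) = 6.751 ft.

6.75 ft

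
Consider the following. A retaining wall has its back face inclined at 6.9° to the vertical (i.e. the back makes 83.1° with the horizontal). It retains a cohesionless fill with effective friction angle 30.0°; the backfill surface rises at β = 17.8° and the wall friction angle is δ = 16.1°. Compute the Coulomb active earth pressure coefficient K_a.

K_a = sin²(α+φ) / [sin²α · sin(α−δ) · (1 + √{sin(φ+δ)sin(φ−β) / (sin(α−δ)sin(α+β))})²].
With α = 83.1°, φ = 30.0°, δ = 16.1°, β = 17.8°: K_a = 0.4688.

0.469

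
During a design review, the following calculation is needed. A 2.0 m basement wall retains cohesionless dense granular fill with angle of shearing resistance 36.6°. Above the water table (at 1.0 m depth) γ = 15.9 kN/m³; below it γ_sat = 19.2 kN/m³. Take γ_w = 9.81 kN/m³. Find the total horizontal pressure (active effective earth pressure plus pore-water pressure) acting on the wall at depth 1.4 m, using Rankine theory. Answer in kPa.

8.90 kPa

K_a = (1 − sin φ)/(1 + sin φ) = 0.2530.
γ' = 19.2 − 9.81 = 9.390 kN/m³.
Effective vertical stress at 1.4 m: σ'_v = 15.9×1.0 + 9.390×0.400 = 19.66 kPa.
σ'_h = K_a σ'_v = 0.2530 × 19.66 = 4.972 kPa; u = γ_w × 0.400 = 3.924 kPa.
Total σ_h = 4.972 + 3.924 = 8.896 kPa.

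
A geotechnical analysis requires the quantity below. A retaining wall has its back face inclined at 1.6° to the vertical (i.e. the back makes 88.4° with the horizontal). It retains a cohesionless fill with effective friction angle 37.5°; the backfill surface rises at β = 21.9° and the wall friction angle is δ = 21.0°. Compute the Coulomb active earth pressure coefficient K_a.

K_a = sin²(α+φ) / [sin²α · sin(α−δ) · (1 + √{sin(φ+δ)sin(φ−β) / (sin(α−δ)sin(α+β))})²].
With α = 88.4°, φ = 37.5°, δ = 21.0°, β = 21.9°: K_a = 0.3101.

0.310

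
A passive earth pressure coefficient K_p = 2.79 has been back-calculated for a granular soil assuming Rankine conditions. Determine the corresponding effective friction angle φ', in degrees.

K_p = (1+sin φ)/(1−sin φ) ⇒ sin φ = (K_p − 1)/(K_p + 1) = 0.4723.
φ = arcsin(0.4723) = 28.18°.

28.2°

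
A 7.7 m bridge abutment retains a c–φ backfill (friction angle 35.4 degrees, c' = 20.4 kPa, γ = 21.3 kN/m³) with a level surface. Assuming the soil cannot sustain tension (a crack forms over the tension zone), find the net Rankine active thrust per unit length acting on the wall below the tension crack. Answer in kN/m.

K_a = 0.2664; √K_a = 0.5161.
Tension-crack depth z_c = 2c/(γ√K_a) = 2×20.4/(21.3×0.5161) = 3.711 m.
σ_a at base = K_a γ H − 2c√K_a = 0.2664×21.3×7.7 − 2×20.4×0.5161 = 22.63 kPa.
P_a = ½ × 22.63 × (H − z_c) = 0.5×22.63×3.989 = 45.14 kN/m.

45.1 kN/m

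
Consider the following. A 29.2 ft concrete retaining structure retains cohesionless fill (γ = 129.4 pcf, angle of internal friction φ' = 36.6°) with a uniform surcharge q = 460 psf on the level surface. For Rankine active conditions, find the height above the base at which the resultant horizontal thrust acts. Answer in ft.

10.7 ft

K_a = 0.2530.
Triangular part P₁ = ½K_aγH² = 13950 at H/3 = 9.733 ft; rectangular part P₂ = K_a q H = 3398 at H/2 = 14.60 ft.
ȳ = (P₁·9.733 + P₂·14.60)/(P₁+P₂) = 10.69 ft.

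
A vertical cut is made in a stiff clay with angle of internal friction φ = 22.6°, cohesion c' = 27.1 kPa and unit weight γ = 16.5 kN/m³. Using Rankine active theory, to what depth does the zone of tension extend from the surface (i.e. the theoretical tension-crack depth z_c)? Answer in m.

K_a = tan²(45° − 22.6°/2) = 0.4448; √K_a = 0.6669.
The active pressure is zero where K_a γ z = 2c√K_a, so z_c = 2c/(γ√K_a) = 2×27.1/(16.5×0.6669) = 4.925 m.

4.93 m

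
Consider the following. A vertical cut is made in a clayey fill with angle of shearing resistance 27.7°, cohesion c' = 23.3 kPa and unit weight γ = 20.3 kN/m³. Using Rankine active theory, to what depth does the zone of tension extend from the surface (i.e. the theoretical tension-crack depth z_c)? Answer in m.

3.80 m

K_a = tan²(45° − 27.7°/2) = 0.3653; √K_a = 0.6044.
The active pressure is zero where K_a γ z = 2c√K_a, so z_c = 2c/(γ√K_a) = 2×23.3/(20.3×0.6044) = 3.798 m.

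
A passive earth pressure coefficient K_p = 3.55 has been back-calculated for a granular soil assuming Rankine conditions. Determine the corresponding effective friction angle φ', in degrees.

K_p = (1+sin φ)/(1−sin φ) ⇒ sin φ = (K_p − 1)/(K_p + 1) = 0.5604.
φ = arcsin(0.5604) = 34.09°.

34.1°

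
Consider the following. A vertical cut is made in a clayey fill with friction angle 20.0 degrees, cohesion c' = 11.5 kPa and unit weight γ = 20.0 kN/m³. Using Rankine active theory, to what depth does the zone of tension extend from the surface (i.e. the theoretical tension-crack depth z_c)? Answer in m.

K_a = tan²(45° − 20.0°/2) = 0.4903; √K_a = 0.7002.
The active pressure is zero where K_a γ z = 2c√K_a, so z_c = 2c/(γ√K_a) = 2×11.5/(20.0×0.7002) = 1.642 m.

1.64 m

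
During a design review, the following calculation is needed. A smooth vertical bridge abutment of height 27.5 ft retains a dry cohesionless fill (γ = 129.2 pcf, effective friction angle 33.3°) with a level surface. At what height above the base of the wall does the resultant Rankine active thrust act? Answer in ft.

9.17 ft

K_a = 0.2911.
The pressure distribution is triangular, so the resultant acts at H/3 above the base = 27.5/3 = 9.167 ft.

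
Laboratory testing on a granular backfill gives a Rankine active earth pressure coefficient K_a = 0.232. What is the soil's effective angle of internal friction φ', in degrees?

K_a = tan²(45° − φ/2) ⇒ 45° − φ/2 = arctan(√0.232) = 25.72°.
φ = 2(45° − 25.72°) = 38.56°.

38.6°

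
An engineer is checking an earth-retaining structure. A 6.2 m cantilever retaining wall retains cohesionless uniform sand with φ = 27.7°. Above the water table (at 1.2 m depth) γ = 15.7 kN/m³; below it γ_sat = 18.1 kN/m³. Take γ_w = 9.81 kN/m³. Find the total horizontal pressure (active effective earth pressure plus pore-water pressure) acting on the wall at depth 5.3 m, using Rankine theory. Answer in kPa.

59.5 kPa

K_a = (1 − sin φ)/(1 + sin φ) = 0.3653.
γ' = 18.1 − 9.81 = 8.290 kN/m³.
Effective vertical stress at 5.3 m: σ'_v = 15.7×1.2 + 8.290×4.10 = 52.83 kPa.
σ'_h = K_a σ'_v = 0.3653 × 52.83 = 19.30 kPa; u = γ_w × 4.10 = 40.22 kPa.
Total σ_h = 19.30 + 40.22 = 59.52 kPa.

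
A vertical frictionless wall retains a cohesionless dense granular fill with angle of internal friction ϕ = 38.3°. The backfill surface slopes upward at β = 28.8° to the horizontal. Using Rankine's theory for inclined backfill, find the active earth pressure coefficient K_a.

0.337

K_a = cos β · (cos β − √(cos²β − cos²φ)) / (cos β + √(cos²β − cos²φ)).
cos β = 0.8763, cos φ = 0.7848, √(cos²β − cos²φ) = 0.3899.
K_a = 0.8763 × (0.8763 − 0.3899)/(0.8763 + 0.3899) = 0.3366.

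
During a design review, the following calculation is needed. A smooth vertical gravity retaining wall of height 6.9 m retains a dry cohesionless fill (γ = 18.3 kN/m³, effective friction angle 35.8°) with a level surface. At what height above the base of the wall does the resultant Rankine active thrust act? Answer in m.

2.30 m

K_a = 0.2619.
The pressure distribution is triangular, so the resultant acts at H/3 above the base = 6.9/3 = 2.300 m.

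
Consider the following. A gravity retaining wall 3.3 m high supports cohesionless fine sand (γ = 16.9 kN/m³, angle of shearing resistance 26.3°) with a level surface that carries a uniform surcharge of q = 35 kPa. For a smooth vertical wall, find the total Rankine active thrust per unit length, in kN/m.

80.1 kN/m

K_a = tan²(45° − φ/2) = 0.3859.
Soil triangle: ½ K_a γ H² = 0.5×0.3859×16.9×3.3² = 35.51 kN/m.
Surcharge rectangle: K_a q H = 0.3859×35×3.3 = 44.58 kN/m.
Total = 35.51 + 44.58 = 80.09 kN/m.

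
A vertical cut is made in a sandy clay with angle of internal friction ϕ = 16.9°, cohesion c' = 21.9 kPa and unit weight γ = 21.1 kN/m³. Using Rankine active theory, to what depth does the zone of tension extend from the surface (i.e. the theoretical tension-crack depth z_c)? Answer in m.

K_a = tan²(45° − 16.9°/2) = 0.5495; √K_a = 0.7413.
The active pressure is zero where K_a γ z = 2c√K_a, so z_c = 2c/(γ√K_a) = 2×21.9/(21.1×0.7413) = 2.800 m.

2.80 m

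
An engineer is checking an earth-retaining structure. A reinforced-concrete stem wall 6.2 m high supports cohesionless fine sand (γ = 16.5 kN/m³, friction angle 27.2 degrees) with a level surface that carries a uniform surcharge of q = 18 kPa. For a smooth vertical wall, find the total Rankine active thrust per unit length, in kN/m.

K_a = tan²(45° − φ/2) = 0.3726.
Soil triangle: ½ K_a γ H² = 0.5×0.3726×16.5×6.2² = 118.2 kN/m.
Surcharge rectangle: K_a q H = 0.3726×18×6.2 = 41.58 kN/m.
Total = 118.2 + 41.58 = 159.7 kN/m.

160 kN/m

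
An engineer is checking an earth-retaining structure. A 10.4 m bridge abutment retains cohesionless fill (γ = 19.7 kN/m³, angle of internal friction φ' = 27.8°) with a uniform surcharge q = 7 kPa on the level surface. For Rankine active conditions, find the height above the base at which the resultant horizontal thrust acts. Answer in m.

3.58 m

K_a = 0.3639.
Triangular part P₁ = ½K_aγH² = 387.7 at H/3 = 3.467 m; rectangular part P₂ = K_a q H = 26.49 at H/2 = 5.200 m.
ȳ = (P₁·3.467 + P₂·5.200)/(P₁+P₂) = 3.578 m.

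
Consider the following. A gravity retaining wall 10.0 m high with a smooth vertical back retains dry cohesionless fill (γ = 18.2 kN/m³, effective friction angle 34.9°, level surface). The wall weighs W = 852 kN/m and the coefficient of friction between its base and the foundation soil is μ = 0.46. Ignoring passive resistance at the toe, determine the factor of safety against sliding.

1.58

K_a = tan²(45° − 34.9°/2) = 0.2721.
P_a = ½K_aγH² = 0.5×0.2721×18.2×10.0² = 247.7 kN/m, acting at H/3 = 3.333 m above the base.
FS_sliding = μW / P_a = 0.46×852 / 247.7 = 1.583.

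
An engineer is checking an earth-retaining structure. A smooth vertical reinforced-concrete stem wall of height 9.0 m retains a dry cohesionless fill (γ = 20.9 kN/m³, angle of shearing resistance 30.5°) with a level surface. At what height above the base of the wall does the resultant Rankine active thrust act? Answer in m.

3.00 m

K_a = 0.3267.
The pressure distribution is triangular, so the resultant acts at H/3 above the base = 9.0/3 = 3.000 m.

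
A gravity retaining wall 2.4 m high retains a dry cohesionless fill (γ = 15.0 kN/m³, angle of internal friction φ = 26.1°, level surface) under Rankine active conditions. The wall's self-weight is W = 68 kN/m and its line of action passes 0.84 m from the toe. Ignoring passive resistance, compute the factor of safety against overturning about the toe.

4.25

K_a = tan²(45° − 26.1°/2) = 0.3889.
P_a = ½K_aγH² = 0.5×0.3889×15.0×2.4² = 16.80 kN/m, acting at H/3 = 0.8000 m above the base.
Overturning moment M_o = P_a × H/3 = 16.80 × 0.8000 = 13.44.
Resisting moment M_r = W × 0.84 = 68 × 0.84 = 57.12.
FS_overturning = M_r/M_o = 57.12/13.44 = 4.249.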